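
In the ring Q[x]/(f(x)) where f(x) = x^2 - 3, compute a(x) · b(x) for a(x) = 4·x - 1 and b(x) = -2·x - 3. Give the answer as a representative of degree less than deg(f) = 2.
First multiply in Q[x] without reducing: a · b = -8·x^2 - 10·x + 3. Now divide by f(x) = x^2 - 3, eliminating the leading term at each step:
  leading term -8·x^2: subtract (-8)·f(x) = 24 - 8·x^2, leaving -10·x - 21
The degree is now < 2, so this is the remainder. Hence a · b ≡ -10·x - 21 in Q[x]/(f).

Final answer: a · b ≡ -10·x - 21 (mod f(x))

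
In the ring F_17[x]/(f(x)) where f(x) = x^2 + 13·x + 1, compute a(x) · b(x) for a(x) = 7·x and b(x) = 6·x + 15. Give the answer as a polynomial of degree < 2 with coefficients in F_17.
a · b ≡ x + 9 (mod f(x))

Multiply as integer polynomials: a · b = 42·x^2 + 105·x. Reducing coefficients mod 17: a · b ≡ 8·x^2 + 3·x. Now divide by f(x) = x^2 + 13·x + 1 in F_17[x], eliminating the leading term at each step:
  leading term 8·x^2: subtract (8)·f(x) = 8·x^2 + 2·x + 8, leaving x + 9 (coefficients mod 17)
The degree is now < 2, so this is the remainder. Hence a · b ≡ x + 9 in F_17[x]/(f).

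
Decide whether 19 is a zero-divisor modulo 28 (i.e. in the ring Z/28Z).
NO

gcd(19, 28) = 1, so 19 is a unit in Z/28Z (it has a multiplicative inverse). A unit cannot be a zero-divisor: if 19·b ≡ 0 then multiplying both sides by 19^(−1) gives b ≡ 0. So 19 is not a zero-divisor.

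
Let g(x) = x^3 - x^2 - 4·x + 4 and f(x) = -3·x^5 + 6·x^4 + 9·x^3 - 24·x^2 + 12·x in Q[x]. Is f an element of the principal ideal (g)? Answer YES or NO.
In Q[x] the ideal (g) consists of all multiples of g, so f ∈ (g) iff g | f, i.e. iff the remainder of f on division by g is 0. Divide f by g (g is monic, so eliminate the leading term of the running remainder at each step):
  leading term -3·x^5: subtract (-3·x^2)·g(x) = -3·x^5 + 3·x^4 + 12·x^3 - 12·x^2, leaving 3·x^4 - 3·x^3 - 12·x^2 + 12·x
  leading term 3·x^4: subtract (3·x)·g(x) = 3·x^4 - 3·x^3 - 12·x^2 + 12·x, leaving 0
The remainder is 0, so f(x) = g(x) · h(x) with h(x) = -3·x^2 + 3·x. Hence g | f, i.e. f ∈ (g).

Final answer: YES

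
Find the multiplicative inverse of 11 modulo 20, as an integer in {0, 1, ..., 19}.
11^(−1) ≡ 11 (mod 20)

Apply the extended Euclidean algorithm to (20, 11), tracking rows (r, s, t) with s·20 + t·11 = r. Each division r_prev = q·r_cur + r_new produces the new row as (previous row) − q·(current row):
  row A: (20, 1, 0)   [1·20 + 0·11 = 20]
  row B: (11, 0, 1)   [0·20 + 1·11 = 11]
  20 = 1·11 + 9   → row C = row A − 1·row B = (9, 1, −1)   [check: 1·20 − 1·11 = 9]
  11 = 1·9 + 2   → row D = row B − 1·row C = (2, −1, 2)   [check: −1·20 + 2·11 = 2]
  9 = 4·2 + 1   → row E = row C − 4·row D = (1, 5, −9)   [check: 5·20 − 9·11 = 1]
  2 = 2·1 + 0   → remainder 0, stop. gcd = 1 (last nonzero row E).
The gcd is 1, so 11 is invertible mod 20. The last nonzero row gives 5·20 − 9·11 = 1, so t = −9. So 11^(−1) ≡ −9 ≡ 11 (mod 20). Verify: 11 · 11 = 121 ≡ 1 (mod 20). ✓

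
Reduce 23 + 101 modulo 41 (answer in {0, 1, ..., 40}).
1

Reduce the summands first: 101 ≡ 19 (mod 41), so 23 + 101 ≡ 23 + 19 (mod 41). 23 + 19 = 42; 42 = 1·41 + 1, so (23 + 101) mod 41 = 1.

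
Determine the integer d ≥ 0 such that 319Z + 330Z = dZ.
(319, 330) = (11); d = 11

In the PID Z, (a, b) is generated by gcd(a, b). Compute gcd(330, 319) with the extended Euclidean algorithm, tracking rows (r, s, t) with s·330 + t·319 = r:
  row A: (330, 1, 0)   [1·330 + 0·319 = 330]
  row B: (319, 0, 1)   [0·330 + 1·319 = 319]
  330 = 1·319 + 11   → row C = row A − 1·row B = (11, 1, −1)   [check: 1·330 − 1·319 = 11]
  319 = 29·11 + 0   → remainder 0, stop. gcd = 11 (last nonzero row C).
So gcd(319, 330) = 11, with Bézout identity 1·330 − 1·319 = 11. Containment (⊇): the Bézout identity exhibits 11 as an element of (319, 330), giving (11) ⊆ (319, 330). Containment (⊆): since 11 | 319 and 11 | 330 (319 = 11·29, 330 = 11·30), every Z-linear combination of 319 and 330 is divisible by 11, so (319, 330) ⊆ (11). Therefore (319, 330) = (11), d = 11.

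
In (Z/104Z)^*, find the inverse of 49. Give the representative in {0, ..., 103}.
49^(−1) ≡ 17 (mod 104)

Apply the extended Euclidean algorithm to (104, 49), tracking rows (r, s, t) with s·104 + t·49 = r. Each division r_prev = q·r_cur + r_new produces the new row as (previous row) − q·(current row):
  row A: (104, 1, 0)   [1·104 + 0·49 = 104]
  row B: (49, 0, 1)   [0·104 + 1·49 = 49]
  104 = 2·49 + 6   → row C = row A − 2·row B = (6, 1, −2)   [check: 1·104 − 2·49 = 6]
  49 = 8·6 + 1   → row D = row B − 8·row C = (1, −8, 17)   [check: −8·104 + 17·49 = 1]
  6 = 6·1 + 0   → remainder 0, stop. gcd = 1 (last nonzero row D).
The gcd is 1, so 49 is invertible mod 104. The last nonzero row gives −8·104 + 17·49 = 1, so t = 17. So 49^(−1) ≡ 17 (mod 104). Verify: 49 · 17 = 833 ≡ 1 (mod 104). ✓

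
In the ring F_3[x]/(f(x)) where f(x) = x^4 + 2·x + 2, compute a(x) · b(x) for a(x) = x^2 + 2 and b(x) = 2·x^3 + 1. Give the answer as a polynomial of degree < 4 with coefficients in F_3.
Multiply as integer polynomials: a · b = 2·x^5 + 4·x^3 + x^2 + 2. Reducing coefficients mod 3: a · b ≡ 2·x^5 + x^3 + x^2 + 2. Now divide by f(x) = x^4 + 2·x + 2 in F_3[x], eliminating the leading term at each step:
  leading term 2·x^5: subtract (2·x)·f(x) = 2·x^5 + x^2 + x, leaving x^3 + 2·x + 2 (coefficients mod 3)
The degree is now < 4, so this is the remainder. Hence a · b ≡ x^3 + 2·x + 2 in F_3[x]/(f).

Final answer: a · b ≡ x^3 + 2·x + 2 (mod f(x))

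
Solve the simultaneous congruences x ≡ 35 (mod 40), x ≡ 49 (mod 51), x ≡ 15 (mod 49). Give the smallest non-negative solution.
x ≡ 16675 (mod 99960); the representative in [0, 99960) is 16675

The moduli 40, 51, 49 are pairwise coprime, so by the CRT there is a unique solution mod 40·51·49 = 99960.
Solve by successive substitution. Start with x ≡ 35 (mod 40).
  Combine with x ≡ 49 (mod 51): write x = 35 + 40·t and require 35 + 40·t ≡ 49 (mod 51), i.e. 40·t ≡ 49 − 35 ≡ 14 (mod 51). Since 40^(−1) ≡ 37 (mod 51), t ≡ 37·14 ≡ 8 (mod 51). So x ≡ 35 + 40·8 = 355 (mod 2040).
  Combine with x ≡ 15 (mod 49): write x = 355 + 2040·t and require 355 + 2040·t ≡ 15 (mod 49), i.e. 2040·t ≡ 15 − 355 ≡ 3 (mod 49). Since 2040^(−1) ≡ 19 (mod 49) (2040 ≡ 31 (mod 49)), t ≡ 19·3 ≡ 8 (mod 49). So x ≡ 355 + 2040·8 = 16675 (mod 99960).
Unique solution in [0, 99960): x = 16675.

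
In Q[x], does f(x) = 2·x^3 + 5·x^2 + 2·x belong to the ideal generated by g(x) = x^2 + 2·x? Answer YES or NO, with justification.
In Q[x] the ideal (g) consists of all multiples of g, so f ∈ (g) iff g | f, i.e. iff the remainder of f on division by g is 0. Divide f by g (g is monic, so eliminate the leading term of the running remainder at each step):
  leading term 2·x^3: subtract (2·x)·g(x) = 2·x^3 + 4·x^2, leaving x^2 + 2·x
  leading term x^2: subtract (1)·g(x) = x^2 + 2·x, leaving 0
The remainder is 0, so f(x) = g(x) · h(x) with h(x) = 2·x + 1. Hence g | f, i.e. f ∈ (g).

Final answer: YES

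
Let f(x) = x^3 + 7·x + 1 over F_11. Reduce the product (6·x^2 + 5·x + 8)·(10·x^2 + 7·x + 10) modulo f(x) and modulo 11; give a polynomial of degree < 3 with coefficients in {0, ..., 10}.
a · b ≡ 8·x^2 + 7·x + 10 (mod f(x))

Multiply as integer polynomials: a · b = 60·x^4 + 92·x^3 + 175·x^2 + 106·x + 80. Reducing coefficients mod 11: a · b ≡ 5·x^4 + 4·x^3 + 10·x^2 + 7·x + 3. Now divide by f(x) = x^3 + 7·x + 1 in F_11[x], eliminating the leading term at each step:
  leading term 5·x^4: subtract (5·x)·f(x) = 5·x^4 + 2·x^2 + 5·x, leaving 4·x^3 + 8·x^2 + 2·x + 3 (coefficients mod 11)
  leading term 4·x^3: subtract (4)·f(x) = 4·x^3 + 6·x + 4, leaving 8·x^2 + 7·x + 10 (coefficients mod 11)
The degree is now < 3, so this is the remainder. Hence a · b ≡ 8·x^2 + 7·x + 10 in F_11[x]/(f).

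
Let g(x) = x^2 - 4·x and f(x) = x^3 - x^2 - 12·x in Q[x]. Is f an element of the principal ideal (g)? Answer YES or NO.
In Q[x] the ideal (g) consists of all multiples of g, so f ∈ (g) iff g | f, i.e. iff the remainder of f on division by g is 0. Divide f by g (g is monic, so eliminate the leading term of the running remainder at each step):
  leading term x^3: subtract (x)·g(x) = x^3 - 4·x^2, leaving 3·x^2 - 12·x
  leading term 3·x^2: subtract (3)·g(x) = 3·x^2 - 12·x, leaving 0
The remainder is 0, so f(x) = g(x) · h(x) with h(x) = x + 3. Hence g | f, i.e. f ∈ (g).

Final answer: YES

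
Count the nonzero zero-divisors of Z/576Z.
In Z/576Z each nonzero element is either a unit (gcd with 576 is 1) or a zero-divisor (gcd > 1). The number of units is φ(576): factorise 576 = 2^6 · 3^2, so φ(576) = (2^6 − 2^5) · (3^2 − 3^1) = 32 · 6 = 192. The nonzero elements number 576 − 1 = 575. Hence the nonzero zero-divisors number 575 − 192 = 383.

Final answer: Z/576Z has 383 nonzero zero-divisors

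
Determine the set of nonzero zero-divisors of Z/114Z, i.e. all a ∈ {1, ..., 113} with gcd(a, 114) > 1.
An element a ∈ Z/114Z (with a ≠ 0) is a zero-divisor iff gcd(a, 114) > 1 (because a is a unit precisely when gcd(a, n) = 1, and in Z/nZ every nonzero, non-unit element is a zero-divisor). Scan a = 1, ..., 113 and keep those with gcd(a, 114) > 1:
  gcd(2, 114) = 2, gcd(3, 114) = 3, gcd(4, 114) = 2, gcd(6, 114) = 6, gcd(8, 114) = 2, gcd(9, 114) = 3, gcd(10, 114) = 2, gcd(12, 114) = 6, gcd(14, 114) = 2, gcd(15, 114) = 3, gcd(16, 114) = 2, gcd(18, 114) = 6, gcd(19, 114) = 19, gcd(20, 114) = 2, gcd(21, 114) = 3, gcd(22, 114) = 2, gcd(24, 114) = 6, gcd(26, 114) = 2, gcd(27, 114) = 3, gcd(28, 114) = 2, gcd(30, 114) = 6, gcd(32, 114) = 2, gcd(33, 114) = 3, gcd(34, 114) = 2, gcd(36, 114) = 6, gcd(38, 114) = 38, gcd(39, 114) = 3, gcd(40, 114) = 2, gcd(42, 114) = 6, gcd(44, 114) = 2, gcd(45, 114) = 3, gcd(46, 114) = 2, gcd(48, 114) = 6, gcd(50, 114) = 2, gcd(51, 114) = 3, gcd(52, 114) = 2, gcd(54, 114) = 6, gcd(56, 114) = 2, gcd(57, 114) = 57, gcd(58, 114) = 2, gcd(60, 114) = 6, gcd(62, 114) = 2, gcd(63, 114) = 3, gcd(64, 114) = 2, gcd(66, 114) = 6, gcd(68, 114) = 2, gcd(69, 114) = 3, gcd(70, 114) = 2, gcd(72, 114) = 6, gcd(74, 114) = 2, gcd(75, 114) = 3, gcd(76, 114) = 38, gcd(78, 114) = 6, gcd(80, 114) = 2, gcd(81, 114) = 3, gcd(82, 114) = 2, gcd(84, 114) = 6, gcd(86, 114) = 2, gcd(87, 114) = 3, gcd(88, 114) = 2, gcd(90, 114) = 6, gcd(92, 114) = 2, gcd(93, 114) = 3, gcd(94, 114) = 2, gcd(95, 114) = 19, gcd(96, 114) = 6, gcd(98, 114) = 2, gcd(99, 114) = 3, gcd(100, 114) = 2, gcd(102, 114) = 6, gcd(104, 114) = 2, gcd(105, 114) = 3, gcd(106, 114) = 2, gcd(108, 114) = 6, gcd(110, 114) = 2, gcd(111, 114) = 3, gcd(112, 114) = 2.
All other a ∈ {1, ..., 113} have gcd(a, 114) = 1 and are units. So the nonzero zero-divisors are exactly the 77 values of a appearing in this scan.

Final answer: nonzero zero-divisors of Z/114Z = {2, 3, 4, 6, 8, 9, 10, 12, 14, 15, 16, 18, 19, 20, 21, 22, 24, 26, 27, 28, 30, 32, 33, 34, 36, 38, 39, 40, 42, 44, 45, 46, 48, 50, 51, 52, 54, 56, 57, 58, 60, 62, 63, 64, 66, 68, 69, 70, 72, 74, 75, 76, 78, 80, 81, 82, 84, 86, 87, 88, 90, 92, 93, 94, 95, 96, 98, 99, 100, 102, 104, 105, 106, 108, 110, 111, 112}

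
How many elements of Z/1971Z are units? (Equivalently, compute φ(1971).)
An element a ∈ Z/1971Z is a unit iff gcd(a, 1971) = 1, so the number of units is φ(1971). φ is multiplicative, with φ(p^e) = p^e − p^(e−1). Factorise 1971 = 3^3 · 73. Then
  φ(1971) = (3^3 − 3^2) · (73 − 1) = 18 · 72 = 1296.

Final answer: Z/1971Z has φ(1971) = 1296 units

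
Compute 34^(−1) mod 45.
34^(−1) ≡ 4 (mod 45)

Apply the extended Euclidean algorithm to (45, 34), tracking rows (r, s, t) with s·45 + t·34 = r. Each division r_prev = q·r_cur + r_new produces the new row as (previous row) − q·(current row):
  row A: (45, 1, 0)   [1·45 + 0·34 = 45]
  row B: (34, 0, 1)   [0·45 + 1·34 = 34]
  45 = 1·34 + 11   → row C = row A − 1·row B = (11, 1, −1)   [check: 1·45 − 1·34 = 11]
  34 = 3·11 + 1   → row D = row B − 3·row C = (1, −3, 4)   [check: −3·45 + 4·34 = 1]
  11 = 11·1 + 0   → remainder 0, stop. gcd = 1 (last nonzero row D).
The gcd is 1, so 34 is invertible mod 45. The last nonzero row gives −3·45 + 4·34 = 1, so t = 4. So 34^(−1) ≡ 4 (mod 45). Verify: 34 · 4 = 136 ≡ 1 (mod 45). ✓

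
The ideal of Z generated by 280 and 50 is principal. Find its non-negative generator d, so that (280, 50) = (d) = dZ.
In the PID Z, (a, b) is generated by gcd(a, b). Compute gcd(280, 50) with the extended Euclidean algorithm, tracking rows (r, s, t) with s·280 + t·50 = r:
  row A: (280, 1, 0)   [1·280 + 0·50 = 280]
  row B: (50, 0, 1)   [0·280 + 1·50 = 50]
  280 = 5·50 + 30   → row C = row A − 5·row B = (30, 1, −5)   [check: 1·280 − 5·50 = 30]
  50 = 1·30 + 20   → row D = row B − 1·row C = (20, −1, 6)   [check: −1·280 + 6·50 = 20]
  30 = 1·20 + 10   → row E = row C − 1·row D = (10, 2, −11)   [check: 2·280 − 11·50 = 10]
  20 = 2·10 + 0   → remainder 0, stop. gcd = 10 (last nonzero row E).
So gcd(280, 50) = 10, with Bézout identity 2·280 − 11·50 = 10. Containment (⊇): the Bézout identity exhibits 10 as an element of (280, 50), giving (10) ⊆ (280, 50). Containment (⊆): since 10 | 280 and 10 | 50 (280 = 10·28, 50 = 10·5), every Z-linear combination of 280 and 50 is divisible by 10, so (280, 50) ⊆ (10). Therefore (280, 50) = (10), d = 10.

Final answer: (280, 50) = (10); d = 10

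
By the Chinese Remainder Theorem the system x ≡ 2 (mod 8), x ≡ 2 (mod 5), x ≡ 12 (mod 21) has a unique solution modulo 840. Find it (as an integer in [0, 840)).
The moduli 8, 5, 21 are pairwise coprime, so by the CRT there is a unique solution mod 8·5·21 = 840.
Solve by successive substitution. Start with x ≡ 2 (mod 8).
  Combine with x ≡ 2 (mod 5): write x = 2 + 8·t and require 2 + 8·t ≡ 2 (mod 5), i.e. 8·t ≡ 2 − 2 ≡ 0 (mod 5). Since 8^(−1) ≡ 2 (mod 5) (8 ≡ 3 (mod 5)), t ≡ 2·0 ≡ 0 (mod 5). So x ≡ 2 + 8·0 = 2 (mod 40).
  Combine with x ≡ 12 (mod 21): write x = 2 + 40·t and require 2 + 40·t ≡ 12 (mod 21), i.e. 40·t ≡ 12 − 2 ≡ 10 (mod 21). Since 40^(−1) ≡ 10 (mod 21) (40 ≡ 19 (mod 21)), t ≡ 10·10 ≡ 16 (mod 21). So x ≡ 2 + 40·16 = 642 (mod 840).
Unique solution in [0, 840): x = 642.

Final answer: x ≡ 642 (mod 840); the representative in [0, 840) is 642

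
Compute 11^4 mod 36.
25

Use repeated squaring. Binary(4) = 100. Walk through the bits of the exponent 4 left-to-right: at each bit after the leading one, square the running value, then multiply by 11 if the bit is 1 (always reducing mod 36):
  bit 1 = 1 (leading): start with 11.
  bit 2 = 0: square 11^2 = 121 ≡ 13 (mod 36).
  bit 3 = 0: square 13^2 = 169 ≡ 25 (mod 36).
Final value: 11^4 ≡ 25 (mod 36).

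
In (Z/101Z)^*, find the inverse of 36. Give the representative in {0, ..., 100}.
Apply the extended Euclidean algorithm to (101, 36), tracking rows (r, s, t) with s·101 + t·36 = r. Each division r_prev = q·r_cur + r_new produces the new row as (previous row) − q·(current row):
  row A: (101, 1, 0)   [1·101 + 0·36 = 101]
  row B: (36, 0, 1)   [0·101 + 1·36 = 36]
  101 = 2·36 + 29   → row C = row A − 2·row B = (29, 1, −2)   [check: 1·101 − 2·36 = 29]
  36 = 1·29 + 7   → row D = row B − 1·row C = (7, −1, 3)   [check: −1·101 + 3·36 = 7]
  29 = 4·7 + 1   → row E = row C − 4·row D = (1, 5, −14)   [check: 5·101 − 14·36 = 1]
  7 = 7·1 + 0   → remainder 0, stop. gcd = 1 (last nonzero row E).
The gcd is 1, so 36 is invertible mod 101. The last nonzero row gives 5·101 − 14·36 = 1, so t = −14. So 36^(−1) ≡ −14 ≡ 87 (mod 101). Verify: 36 · 87 = 3132 ≡ 1 (mod 101). ✓

Final answer: 36^(−1) ≡ 87 (mod 101)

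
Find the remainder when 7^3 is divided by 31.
Use repeated squaring. Binary(3) = 11. Walk through the bits of the exponent 3 left-to-right: at each bit after the leading one, square the running value, then multiply by 7 if the bit is 1 (always reducing mod 31):
  bit 1 = 1 (leading): start with 7.
  bit 2 = 1: square 7^2 = 49 ≡ 18; bit is 1, so multiply 18·7 = 126 ≡ 2 (mod 31).
Final value: 7^3 ≡ 2 (mod 31).

Final answer: 2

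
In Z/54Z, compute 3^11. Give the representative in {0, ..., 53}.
Use repeated squaring. Binary(11) = 1011. Walk through the bits of the exponent 11 left-to-right: at each bit after the leading one, square the running value, then multiply by 3 if the bit is 1 (always reducing mod 54):
  bit 1 = 1 (leading): start with 3.
  bit 2 = 0: square 3^2 = 9 (mod 54).
  bit 3 = 1: square 9^2 = 81 ≡ 27; bit is 1, so multiply 27·3 = 81 ≡ 27 (mod 54).
  bit 4 = 1: square 27^2 = 729 ≡ 27; bit is 1, so multiply 27·3 = 81 ≡ 27 (mod 54).
Final value: 3^11 ≡ 27 (mod 54).

Final answer: 27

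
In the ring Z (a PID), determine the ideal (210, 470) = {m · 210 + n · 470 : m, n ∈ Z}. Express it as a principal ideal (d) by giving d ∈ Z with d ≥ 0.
In the PID Z, (a, b) is generated by gcd(a, b). Compute gcd(470, 210) with the extended Euclidean algorithm, tracking rows (r, s, t) with s·470 + t·210 = r:
  row A: (470, 1, 0)   [1·470 + 0·210 = 470]
  row B: (210, 0, 1)   [0·470 + 1·210 = 210]
  470 = 2·210 + 50   → row C = row A − 2·row B = (50, 1, −2)   [check: 1·470 − 2·210 = 50]
  210 = 4·50 + 10   → row D = row B − 4·row C = (10, −4, 9)   [check: −4·470 + 9·210 = 10]
  50 = 5·10 + 0   → remainder 0, stop. gcd = 10 (last nonzero row D).
So gcd(210, 470) = 10, with Bézout identity −4·470 + 9·210 = 10. Containment (⊇): the Bézout identity exhibits 10 as an element of (210, 470), giving (10) ⊆ (210, 470). Containment (⊆): since 10 | 210 and 10 | 470 (210 = 10·21, 470 = 10·47), every Z-linear combination of 210 and 470 is divisible by 10, so (210, 470) ⊆ (10). Therefore (210, 470) = (10), d = 10.

Final answer: (210, 470) = (10); d = 10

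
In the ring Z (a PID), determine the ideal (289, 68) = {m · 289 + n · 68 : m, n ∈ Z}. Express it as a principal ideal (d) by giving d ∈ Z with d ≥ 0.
(289, 68) = (17); d = 17

In the PID Z, (a, b) is generated by gcd(a, b). Compute gcd(289, 68) with the extended Euclidean algorithm, tracking rows (r, s, t) with s·289 + t·68 = r:
  row A: (289, 1, 0)   [1·289 + 0·68 = 289]
  row B: (68, 0, 1)   [0·289 + 1·68 = 68]
  289 = 4·68 + 17   → row C = row A − 4·row B = (17, 1, −4)   [check: 1·289 − 4·68 = 17]
  68 = 4·17 + 0   → remainder 0, stop. gcd = 17 (last nonzero row C).
So gcd(289, 68) = 17, with Bézout identity 1·289 − 4·68 = 17. Containment (⊇): the Bézout identity exhibits 17 as an element of (289, 68), giving (17) ⊆ (289, 68). Containment (⊆): since 17 | 289 and 17 | 68 (289 = 17·17, 68 = 17·4), every Z-linear combination of 289 and 68 is divisible by 17, so (289, 68) ⊆ (17). Therefore (289, 68) = (17), d = 17.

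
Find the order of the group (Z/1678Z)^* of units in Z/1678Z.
(Z/1678Z)^* consists of the classes a with gcd(a, 1678) = 1, so its order is φ(1678). φ is multiplicative, with φ(p^e) = p^e − p^(e−1). Factorise 1678 = 2 · 839. Then
  φ(1678) = (2 − 1) · (839 − 1) = 1 · 838 = 838.
Thus |(Z/1678Z)^*| = 838.

Final answer: |(Z/1678Z)^*| = 838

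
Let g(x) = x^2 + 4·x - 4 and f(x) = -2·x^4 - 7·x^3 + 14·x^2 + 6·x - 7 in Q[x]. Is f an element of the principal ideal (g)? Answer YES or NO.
In Q[x] the ideal (g) consists of all multiples of g, so f ∈ (g) iff g | f, i.e. iff the remainder of f on division by g is 0. Divide f by g (g is monic, so eliminate the leading term of the running remainder at each step):
  leading term -2·x^4: subtract (-2·x^2)·g(x) = -2·x^4 - 8·x^3 + 8·x^2, leaving x^3 + 6·x^2 + 6·x - 7
  leading term x^3: subtract (x)·g(x) = x^3 + 4·x^2 - 4·x, leaving 2·x^2 + 10·x - 7
  leading term 2·x^2: subtract (2)·g(x) = 2·x^2 + 8·x - 8, leaving 2·x + 1
The remainder r(x) = 2·x + 1 ≠ 0 (and deg r < deg g), so g ∤ f, i.e. f ∉ (g).

Final answer: NO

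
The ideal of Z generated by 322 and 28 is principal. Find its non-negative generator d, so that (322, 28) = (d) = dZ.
(322, 28) = (14); d = 14

In the PID Z, (a, b) is generated by gcd(a, b). Compute gcd(322, 28) with the extended Euclidean algorithm, tracking rows (r, s, t) with s·322 + t·28 = r:
  row A: (322, 1, 0)   [1·322 + 0·28 = 322]
  row B: (28, 0, 1)   [0·322 + 1·28 = 28]
  322 = 11·28 + 14   → row C = row A − 11·row B = (14, 1, −11)   [check: 1·322 − 11·28 = 14]
  28 = 2·14 + 0   → remainder 0, stop. gcd = 14 (last nonzero row C).
So gcd(322, 28) = 14, with Bézout identity 1·322 − 11·28 = 14. Containment (⊇): the Bézout identity exhibits 14 as an element of (322, 28), giving (14) ⊆ (322, 28). Containment (⊆): since 14 | 322 and 14 | 28 (322 = 14·23, 28 = 14·2), every Z-linear combination of 322 and 28 is divisible by 14, so (322, 28) ⊆ (14). Therefore (322, 28) = (14), d = 14.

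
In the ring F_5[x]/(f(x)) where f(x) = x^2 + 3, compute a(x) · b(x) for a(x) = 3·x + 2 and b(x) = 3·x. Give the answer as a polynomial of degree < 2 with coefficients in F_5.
a · b ≡ x + 3 (mod f(x))

Multiply as integer polynomials: a · b = 9·x^2 + 6·x. Reducing coefficients mod 5: a · b ≡ 4·x^2 + x. Now divide by f(x) = x^2 + 3 in F_5[x], eliminating the leading term at each step:
  leading term 4·x^2: subtract (4)·f(x) = 4·x^2 + 2, leaving x + 3 (coefficients mod 5)
The degree is now < 2, so this is the remainder. Hence a · b ≡ x + 3 in F_5[x]/(f).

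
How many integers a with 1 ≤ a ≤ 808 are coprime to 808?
The number of a ∈ {1, ..., 808} with gcd(a, 808) = 1 is by definition Euler's totient φ(808). φ is multiplicative, with φ(p^e) = p^e − p^(e−1). Factorise 808 = 2^3 · 101. Then
  φ(808) = (2^3 − 2^2) · (101 − 1) = 4 · 100 = 400.
So there are 400 such integers.

Final answer: 400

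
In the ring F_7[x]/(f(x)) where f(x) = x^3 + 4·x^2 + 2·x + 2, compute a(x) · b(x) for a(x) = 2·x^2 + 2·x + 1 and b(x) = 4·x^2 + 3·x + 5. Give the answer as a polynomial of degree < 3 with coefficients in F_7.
Multiply as integer polynomials: a · b = 8·x^4 + 14·x^3 + 20·x^2 + 13·x + 5. Reducing coefficients mod 7: a · b ≡ x^4 + 6·x^2 + 6·x + 5. Now divide by f(x) = x^3 + 4·x^2 + 2·x + 2 in F_7[x], eliminating the leading term at each step:
  leading term x^4: subtract (x)·f(x) = x^4 + 4·x^3 + 2·x^2 + 2·x, leaving 3·x^3 + 4·x^2 + 4·x + 5 (coefficients mod 7)
  leading term 3·x^3: subtract (3)·f(x) = 3·x^3 + 5·x^2 + 6·x + 6, leaving 6·x^2 + 5·x + 6 (coefficients mod 7)
The degree is now < 3, so this is the remainder. Hence a · b ≡ 6·x^2 + 5·x + 6 in F_7[x]/(f).

Final answer: a · b ≡ 6·x^2 + 5·x + 6 (mod f(x))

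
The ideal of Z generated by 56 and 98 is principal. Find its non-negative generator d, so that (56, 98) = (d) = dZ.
In the PID Z, (a, b) is generated by gcd(a, b). Compute gcd(98, 56) with the extended Euclidean algorithm, tracking rows (r, s, t) with s·98 + t·56 = r:
  row A: (98, 1, 0)   [1·98 + 0·56 = 98]
  row B: (56, 0, 1)   [0·98 + 1·56 = 56]
  98 = 1·56 + 42   → row C = row A − 1·row B = (42, 1, −1)   [check: 1·98 − 1·56 = 42]
  56 = 1·42 + 14   → row D = row B − 1·row C = (14, −1, 2)   [check: −1·98 + 2·56 = 14]
  42 = 3·14 + 0   → remainder 0, stop. gcd = 14 (last nonzero row D).
So gcd(56, 98) = 14, with Bézout identity −1·98 + 2·56 = 14. Containment (⊇): the Bézout identity exhibits 14 as an element of (56, 98), giving (14) ⊆ (56, 98). Containment (⊆): since 14 | 56 and 14 | 98 (56 = 14·4, 98 = 14·7), every Z-linear combination of 56 and 98 is divisible by 14, so (56, 98) ⊆ (14). Therefore (56, 98) = (14), d = 14.

Final answer: (56, 98) = (14); d = 14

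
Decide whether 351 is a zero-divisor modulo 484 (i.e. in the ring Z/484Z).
NO

gcd(351, 484) = 1, so 351 is a unit in Z/484Z (it has a multiplicative inverse). A unit cannot be a zero-divisor: if 351·b ≡ 0 then multiplying both sides by 351^(−1) gives b ≡ 0. So 351 is not a zero-divisor.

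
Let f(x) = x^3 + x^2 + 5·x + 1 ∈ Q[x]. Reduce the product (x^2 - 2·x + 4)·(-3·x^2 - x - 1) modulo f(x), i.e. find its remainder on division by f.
a · b ≡ -4·x^2 - 39·x - 12 (mod f(x))

First multiply in Q[x] without reducing: a · b = -3·x^4 + 5·x^3 - 11·x^2 - 2·x - 4. Now divide by f(x) = x^3 + x^2 + 5·x + 1, eliminating the leading term at each step:
  leading term -3·x^4: subtract (-3·x)·f(x) = -3·x^4 - 3·x^3 - 15·x^2 - 3·x, leaving 8·x^3 + 4·x^2 + x - 4
  leading term 8·x^3: subtract (8)·f(x) = 8·x^3 + 8·x^2 + 40·x + 8, leaving -4·x^2 - 39·x - 12
The degree is now < 3, so this is the remainder. Hence a · b ≡ -4·x^2 - 39·x - 12 in Q[x]/(f).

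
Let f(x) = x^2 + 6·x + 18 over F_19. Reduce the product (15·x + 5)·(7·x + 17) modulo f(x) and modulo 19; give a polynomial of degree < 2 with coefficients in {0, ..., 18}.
Multiply as integer polynomials: a · b = 105·x^2 + 290·x + 85. Reducing coefficients mod 19: a · b ≡ 10·x^2 + 5·x + 9. Now divide by f(x) = x^2 + 6·x + 18 in F_19[x], eliminating the leading term at each step:
  leading term 10·x^2: subtract (10)·f(x) = 10·x^2 + 3·x + 9, leaving 2·x (coefficients mod 19)
The degree is now < 2, so this is the remainder. Hence a · b ≡ 2·x in F_19[x]/(f).

Final answer: a · b ≡ 2·x (mod f(x))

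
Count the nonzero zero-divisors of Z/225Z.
In Z/225Z each nonzero element is either a unit (gcd with 225 is 1) or a zero-divisor (gcd > 1). The number of units is φ(225): factorise 225 = 3^2 · 5^2, so φ(225) = (3^2 − 3^1) · (5^2 − 5^1) = 6 · 20 = 120. The nonzero elements number 225 − 1 = 224. Hence the nonzero zero-divisors number 224 − 120 = 104.

Final answer: Z/225Z has 104 nonzero zero-divisors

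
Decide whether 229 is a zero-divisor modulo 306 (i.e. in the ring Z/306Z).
gcd(229, 306) = 1, so 229 is a unit in Z/306Z (it has a multiplicative inverse). A unit cannot be a zero-divisor: if 229·b ≡ 0 then multiplying both sides by 229^(−1) gives b ≡ 0. So 229 is not a zero-divisor.

Final answer: NO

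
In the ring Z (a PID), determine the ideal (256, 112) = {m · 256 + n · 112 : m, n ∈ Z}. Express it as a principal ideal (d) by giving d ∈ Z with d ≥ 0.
In the PID Z, (a, b) is generated by gcd(a, b). Compute gcd(256, 112) with the extended Euclidean algorithm, tracking rows (r, s, t) with s·256 + t·112 = r:
  row A: (256, 1, 0)   [1·256 + 0·112 = 256]
  row B: (112, 0, 1)   [0·256 + 1·112 = 112]
  256 = 2·112 + 32   → row C = row A − 2·row B = (32, 1, −2)   [check: 1·256 − 2·112 = 32]
  112 = 3·32 + 16   → row D = row B − 3·row C = (16, −3, 7)   [check: −3·256 + 7·112 = 16]
  32 = 2·16 + 0   → remainder 0, stop. gcd = 16 (last nonzero row D).
So gcd(256, 112) = 16, with Bézout identity −3·256 + 7·112 = 16. Containment (⊇): the Bézout identity exhibits 16 as an element of (256, 112), giving (16) ⊆ (256, 112). Containment (⊆): since 16 | 256 and 16 | 112 (256 = 16·16, 112 = 16·7), every Z-linear combination of 256 and 112 is divisible by 16, so (256, 112) ⊆ (16). Therefore (256, 112) = (16), d = 16.

Final answer: (256, 112) = (16); d = 16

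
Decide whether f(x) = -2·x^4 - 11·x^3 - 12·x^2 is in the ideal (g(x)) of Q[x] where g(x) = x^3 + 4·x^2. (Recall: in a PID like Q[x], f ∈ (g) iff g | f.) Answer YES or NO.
In Q[x] the ideal (g) consists of all multiples of g, so f ∈ (g) iff g | f, i.e. iff the remainder of f on division by g is 0. Divide f by g (g is monic, so eliminate the leading term of the running remainder at each step):
  leading term -2·x^4: subtract (-2·x)·g(x) = -2·x^4 - 8·x^3, leaving -3·x^3 - 12·x^2
  leading term -3·x^3: subtract (-3)·g(x) = -3·x^3 - 12·x^2, leaving 0
The remainder is 0, so f(x) = g(x) · h(x) with h(x) = -2·x - 3. Hence g | f, i.e. f ∈ (g).

Final answer: YES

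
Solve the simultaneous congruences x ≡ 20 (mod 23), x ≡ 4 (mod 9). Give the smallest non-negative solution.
The moduli 23, 9 are pairwise coprime, so by the CRT there is a unique solution mod 23·9 = 207.
Solve by successive substitution. Start with x ≡ 20 (mod 23).
  Combine with x ≡ 4 (mod 9): write x = 20 + 23·t and require 20 + 23·t ≡ 4 (mod 9), i.e. 23·t ≡ 4 − 20 ≡ 2 (mod 9). Since 23^(−1) ≡ 2 (mod 9) (23 ≡ 5 (mod 9)), t ≡ 2·2 ≡ 4 (mod 9). So x ≡ 20 + 23·4 = 112 (mod 207).
Unique solution in [0, 207): x = 112.

Final answer: x ≡ 112 (mod 207); the representative in [0, 207) is 112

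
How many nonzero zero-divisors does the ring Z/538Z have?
Z/538Z has 269 nonzero zero-divisors

In Z/538Z each nonzero element is either a unit (gcd with 538 is 1) or a zero-divisor (gcd > 1). The number of units is φ(538): factorise 538 = 2 · 269, so φ(538) = (2 − 1) · (269 − 1) = 1 · 268 = 268. The nonzero elements number 538 − 1 = 537. Hence the nonzero zero-divisors number 537 − 268 = 269.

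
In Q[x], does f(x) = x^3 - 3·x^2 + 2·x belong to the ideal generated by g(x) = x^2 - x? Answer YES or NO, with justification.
YES

In Q[x] the ideal (g) consists of all multiples of g, so f ∈ (g) iff g | f, i.e. iff the remainder of f on division by g is 0. Divide f by g (g is monic, so eliminate the leading term of the running remainder at each step):
  leading term x^3: subtract (x)·g(x) = x^3 - x^2, leaving -2·x^2 + 2·x
  leading term -2·x^2: subtract (-2)·g(x) = -2·x^2 + 2·x, leaving 0
The remainder is 0, so f(x) = g(x) · h(x) with h(x) = x - 2. Hence g | f, i.e. f ∈ (g).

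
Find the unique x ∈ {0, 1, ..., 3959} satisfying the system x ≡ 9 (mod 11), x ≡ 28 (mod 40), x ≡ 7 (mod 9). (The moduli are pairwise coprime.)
The moduli 11, 40, 9 are pairwise coprime, so by the CRT there is a unique solution mod 11·40·9 = 3960.
Solve by successive substitution. Start with x ≡ 9 (mod 11).
  Combine with x ≡ 28 (mod 40): write x = 9 + 11·t and require 9 + 11·t ≡ 28 (mod 40), i.e. 11·t ≡ 28 − 9 ≡ 19 (mod 40). Since 11^(−1) ≡ 11 (mod 40), t ≡ 11·19 ≡ 9 (mod 40). So x ≡ 9 + 11·9 = 108 (mod 440).
  Combine with x ≡ 7 (mod 9): write x = 108 + 440·t and require 108 + 440·t ≡ 7 (mod 9), i.e. 440·t ≡ 7 − 108 ≡ 7 (mod 9). Since 440^(−1) ≡ 8 (mod 9) (440 ≡ 8 (mod 9)), t ≡ 8·7 ≡ 2 (mod 9). So x ≡ 108 + 440·2 = 988 (mod 3960).
Unique solution in [0, 3960): x = 988.

Final answer: x ≡ 988 (mod 3960); the representative in [0, 3960) is 988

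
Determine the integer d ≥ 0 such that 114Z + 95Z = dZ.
In the PID Z, (a, b) is generated by gcd(a, b). Compute gcd(114, 95) with the extended Euclidean algorithm, tracking rows (r, s, t) with s·114 + t·95 = r:
  row A: (114, 1, 0)   [1·114 + 0·95 = 114]
  row B: (95, 0, 1)   [0·114 + 1·95 = 95]
  114 = 1·95 + 19   → row C = row A − 1·row B = (19, 1, −1)   [check: 1·114 − 1·95 = 19]
  95 = 5·19 + 0   → remainder 0, stop. gcd = 19 (last nonzero row C).
So gcd(114, 95) = 19, with Bézout identity 1·114 − 1·95 = 19. Containment (⊇): the Bézout identity exhibits 19 as an element of (114, 95), giving (19) ⊆ (114, 95). Containment (⊆): since 19 | 114 and 19 | 95 (114 = 19·6, 95 = 19·5), every Z-linear combination of 114 and 95 is divisible by 19, so (114, 95) ⊆ (19). Therefore (114, 95) = (19), d = 19.

Final answer: (114, 95) = (19); d = 19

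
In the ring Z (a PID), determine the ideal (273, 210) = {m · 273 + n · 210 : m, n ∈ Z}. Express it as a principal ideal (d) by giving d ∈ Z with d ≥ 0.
In the PID Z, (a, b) is generated by gcd(a, b). Compute gcd(273, 210) with the extended Euclidean algorithm, tracking rows (r, s, t) with s·273 + t·210 = r:
  row A: (273, 1, 0)   [1·273 + 0·210 = 273]
  row B: (210, 0, 1)   [0·273 + 1·210 = 210]
  273 = 1·210 + 63   → row C = row A − 1·row B = (63, 1, −1)   [check: 1·273 − 1·210 = 63]
  210 = 3·63 + 21   → row D = row B − 3·row C = (21, −3, 4)   [check: −3·273 + 4·210 = 21]
  63 = 3·21 + 0   → remainder 0, stop. gcd = 21 (last nonzero row D).
So gcd(273, 210) = 21, with Bézout identity −3·273 + 4·210 = 21. Containment (⊇): the Bézout identity exhibits 21 as an element of (273, 210), giving (21) ⊆ (273, 210). Containment (⊆): since 21 | 273 and 21 | 210 (273 = 21·13, 210 = 21·10), every Z-linear combination of 273 and 210 is divisible by 21, so (273, 210) ⊆ (21). Therefore (273, 210) = (21), d = 21.

Final answer: (273, 210) = (21); d = 21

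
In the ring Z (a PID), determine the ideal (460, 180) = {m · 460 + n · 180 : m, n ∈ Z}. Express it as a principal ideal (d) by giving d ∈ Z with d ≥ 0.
In the PID Z, (a, b) is generated by gcd(a, b). Compute gcd(460, 180) with the extended Euclidean algorithm, tracking rows (r, s, t) with s·460 + t·180 = r:
  row A: (460, 1, 0)   [1·460 + 0·180 = 460]
  row B: (180, 0, 1)   [0·460 + 1·180 = 180]
  460 = 2·180 + 100   → row C = row A − 2·row B = (100, 1, −2)   [check: 1·460 − 2·180 = 100]
  180 = 1·100 + 80   → row D = row B − 1·row C = (80, −1, 3)   [check: −1·460 + 3·180 = 80]
  100 = 1·80 + 20   → row E = row C − 1·row D = (20, 2, −5)   [check: 2·460 − 5·180 = 20]
  80 = 4·20 + 0   → remainder 0, stop. gcd = 20 (last nonzero row E).
So gcd(460, 180) = 20, with Bézout identity 2·460 − 5·180 = 20. Containment (⊇): the Bézout identity exhibits 20 as an element of (460, 180), giving (20) ⊆ (460, 180). Containment (⊆): since 20 | 460 and 20 | 180 (460 = 20·23, 180 = 20·9), every Z-linear combination of 460 and 180 is divisible by 20, so (460, 180) ⊆ (20). Therefore (460, 180) = (20), d = 20.

Final answer: (460, 180) = (20); d = 20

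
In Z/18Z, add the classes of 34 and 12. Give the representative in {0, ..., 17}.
10

Reduce the summands first: 34 ≡ 16 (mod 18), so 34 + 12 ≡ 16 + 12 (mod 18). 16 + 12 = 28; 28 = 1·18 + 10, so (34 + 12) mod 18 = 10.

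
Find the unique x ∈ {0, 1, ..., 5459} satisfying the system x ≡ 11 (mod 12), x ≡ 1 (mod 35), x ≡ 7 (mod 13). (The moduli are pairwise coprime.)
The moduli 12, 35, 13 are pairwise coprime, so by the CRT there is a unique solution mod 12·35·13 = 5460.
Solve by successive substitution. Start with x ≡ 11 (mod 12).
  Combine with x ≡ 1 (mod 35): write x = 11 + 12·t and require 11 + 12·t ≡ 1 (mod 35), i.e. 12·t ≡ 1 − 11 ≡ 25 (mod 35). Since 12^(−1) ≡ 3 (mod 35), t ≡ 3·25 ≡ 5 (mod 35). So x ≡ 11 + 12·5 = 71 (mod 420).
  Combine with x ≡ 7 (mod 13): write x = 71 + 420·t and require 71 + 420·t ≡ 7 (mod 13), i.e. 420·t ≡ 7 − 71 ≡ 1 (mod 13). Since 420^(−1) ≡ 10 (mod 13) (420 ≡ 4 (mod 13)), t ≡ 10·1 ≡ 10 (mod 13). So x ≡ 71 + 420·10 = 4271 (mod 5460).
Unique solution in [0, 5460): x = 4271.

Final answer: x ≡ 4271 (mod 5460); the representative in [0, 5460) is 4271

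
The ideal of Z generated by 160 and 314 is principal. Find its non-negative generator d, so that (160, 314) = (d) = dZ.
(160, 314) = (2); d = 2

In the PID Z, (a, b) is generated by gcd(a, b). Compute gcd(314, 160) with the extended Euclidean algorithm, tracking rows (r, s, t) with s·314 + t·160 = r:
  row A: (314, 1, 0)   [1·314 + 0·160 = 314]
  row B: (160, 0, 1)   [0·314 + 1·160 = 160]
  314 = 1·160 + 154   → row C = row A − 1·row B = (154, 1, −1)   [check: 1·314 − 1·160 = 154]
  160 = 1·154 + 6   → row D = row B − 1·row C = (6, −1, 2)   [check: −1·314 + 2·160 = 6]
  154 = 25·6 + 4   → row E = row C − 25·row D = (4, 26, −51)   [check: 26·314 − 51·160 = 4]
  6 = 1·4 + 2   → row F = row D − 1·row E = (2, −27, 53)   [check: −27·314 + 53·160 = 2]
  4 = 2·2 + 0   → remainder 0, stop. gcd = 2 (last nonzero row F).
So gcd(160, 314) = 2, with Bézout identity −27·314 + 53·160 = 2. Containment (⊇): the Bézout identity exhibits 2 as an element of (160, 314), giving (2) ⊆ (160, 314). Containment (⊆): since 2 | 160 and 2 | 314 (160 = 2·80, 314 = 2·157), every Z-linear combination of 160 and 314 is divisible by 2, so (160, 314) ⊆ (2). Therefore (160, 314) = (2), d = 2.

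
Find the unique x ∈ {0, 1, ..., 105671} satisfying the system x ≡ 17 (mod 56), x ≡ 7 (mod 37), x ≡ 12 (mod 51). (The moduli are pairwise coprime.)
The moduli 56, 37, 51 are pairwise coprime, so by the CRT there is a unique solution mod 56·37·51 = 105672.
Solve by successive substitution. Start with x ≡ 17 (mod 56).
  Combine with x ≡ 7 (mod 37): write x = 17 + 56·t and require 17 + 56·t ≡ 7 (mod 37), i.e. 56·t ≡ 7 − 17 ≡ 27 (mod 37). Since 56^(−1) ≡ 2 (mod 37) (56 ≡ 19 (mod 37)), t ≡ 2·27 ≡ 17 (mod 37). So x ≡ 17 + 56·17 = 969 (mod 2072).
  Combine with x ≡ 12 (mod 51): write x = 969 + 2072·t and require 969 + 2072·t ≡ 12 (mod 51), i.e. 2072·t ≡ 12 − 969 ≡ 12 (mod 51). Since 2072^(−1) ≡ 8 (mod 51) (2072 ≡ 32 (mod 51)), t ≡ 8·12 ≡ 45 (mod 51). So x ≡ 969 + 2072·45 = 94209 (mod 105672).
Unique solution in [0, 105672): x = 94209.

Final answer: x ≡ 94209 (mod 105672); the representative in [0, 105672) is 94209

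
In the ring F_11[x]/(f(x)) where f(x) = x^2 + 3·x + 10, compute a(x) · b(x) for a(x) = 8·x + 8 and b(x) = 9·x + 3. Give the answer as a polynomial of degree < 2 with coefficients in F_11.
Multiply as integer polynomials: a · b = 72·x^2 + 96·x + 24. Reducing coefficients mod 11: a · b ≡ 6·x^2 + 8·x + 2. Now divide by f(x) = x^2 + 3·x + 10 in F_11[x], eliminating the leading term at each step:
  leading term 6·x^2: subtract (6)·f(x) = 6·x^2 + 7·x + 5, leaving x + 8 (coefficients mod 11)
The degree is now < 2, so this is the remainder. Hence a · b ≡ x + 8 in F_11[x]/(f).

Final answer: a · b ≡ x + 8 (mod f(x))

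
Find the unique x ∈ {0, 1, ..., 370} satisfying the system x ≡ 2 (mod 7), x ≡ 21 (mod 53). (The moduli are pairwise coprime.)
x ≡ 233 (mod 371); the representative in [0, 371) is 233

The moduli 7, 53 are pairwise coprime, so by the CRT there is a unique solution mod 7·53 = 371.
Solve by successive substitution. Start with x ≡ 2 (mod 7).
  Combine with x ≡ 21 (mod 53): write x = 2 + 7·t and require 2 + 7·t ≡ 21 (mod 53), i.e. 7·t ≡ 21 − 2 ≡ 19 (mod 53). Since 7^(−1) ≡ 38 (mod 53), t ≡ 38·19 ≡ 33 (mod 53). So x ≡ 2 + 7·33 = 233 (mod 371).
Unique solution in [0, 371): x = 233.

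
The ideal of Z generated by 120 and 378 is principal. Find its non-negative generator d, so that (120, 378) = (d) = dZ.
In the PID Z, (a, b) is generated by gcd(a, b). Compute gcd(378, 120) with the extended Euclidean algorithm, tracking rows (r, s, t) with s·378 + t·120 = r:
  row A: (378, 1, 0)   [1·378 + 0·120 = 378]
  row B: (120, 0, 1)   [0·378 + 1·120 = 120]
  378 = 3·120 + 18   → row C = row A − 3·row B = (18, 1, −3)   [check: 1·378 − 3·120 = 18]
  120 = 6·18 + 12   → row D = row B − 6·row C = (12, −6, 19)   [check: −6·378 + 19·120 = 12]
  18 = 1·12 + 6   → row E = row C − 1·row D = (6, 7, −22)   [check: 7·378 − 22·120 = 6]
  12 = 2·6 + 0   → remainder 0, stop. gcd = 6 (last nonzero row E).
So gcd(120, 378) = 6, with Bézout identity 7·378 − 22·120 = 6. Containment (⊇): the Bézout identity exhibits 6 as an element of (120, 378), giving (6) ⊆ (120, 378). Containment (⊆): since 6 | 120 and 6 | 378 (120 = 6·20, 378 = 6·63), every Z-linear combination of 120 and 378 is divisible by 6, so (120, 378) ⊆ (6). Therefore (120, 378) = (6), d = 6.

Final answer: (120, 378) = (6); d = 6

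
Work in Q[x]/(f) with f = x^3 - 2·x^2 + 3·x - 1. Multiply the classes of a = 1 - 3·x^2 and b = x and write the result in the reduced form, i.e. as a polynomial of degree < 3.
First multiply in Q[x] without reducing: a · b = -3·x^3 + x. Now divide by f(x) = x^3 - 2·x^2 + 3·x - 1, eliminating the leading term at each step:
  leading term -3·x^3: subtract (-3)·f(x) = -3·x^3 + 6·x^2 - 9·x + 3, leaving -6·x^2 + 10·x - 3
The degree is now < 3, so this is the remainder. Hence a · b ≡ -6·x^2 + 10·x - 3 in Q[x]/(f).

Final answer: a · b ≡ -6·x^2 + 10·x - 3 (mod f(x))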